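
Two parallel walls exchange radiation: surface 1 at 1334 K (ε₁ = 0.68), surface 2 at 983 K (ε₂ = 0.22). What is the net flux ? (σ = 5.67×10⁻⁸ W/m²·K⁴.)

q ≈ 25200 W/m²

For two large parallel gray plates, q = σ(T₁⁴ − T₂⁴) / (1/ε₁ + 1/ε₂ − 1).
1/ε₁ + 1/ε₂ − 1 = 1/0.68 + 1/0.22 − 1 = 5.016.
T₁⁴ − T₂⁴ = 3.17×10^12 − 9.34×10^11 = 2.23×10^12 K⁴.
q = 5.67×10⁻⁸ × 2.23×10^12 / 5.016 = 25200 W/m².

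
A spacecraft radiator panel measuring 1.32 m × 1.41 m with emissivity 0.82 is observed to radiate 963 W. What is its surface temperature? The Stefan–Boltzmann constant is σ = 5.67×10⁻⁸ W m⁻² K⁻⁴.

A = 1.32 × 1.41 = 1.86 m².
From P = εσAT⁴, T = (P / εσA)^(1/4) = (963 / (0.82 × 5.67×10⁻⁸ × 1.86))^(1/4).
T = (1.11×10^10)^(1/4) = 325 K.

T ≈ 325 K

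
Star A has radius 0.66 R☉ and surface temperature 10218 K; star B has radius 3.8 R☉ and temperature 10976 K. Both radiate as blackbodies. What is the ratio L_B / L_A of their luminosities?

L_B/L_A ≈ 44.1

L = 4πR²σT⁴ ∝ R²T⁴, so L_B/L_A = (3.8/0.66)² × (10976/10218)⁴ = 33.1 × 1.33 = 44.1.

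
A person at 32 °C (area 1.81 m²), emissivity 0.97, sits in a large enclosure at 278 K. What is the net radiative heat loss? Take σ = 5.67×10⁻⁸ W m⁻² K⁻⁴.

Q ≈ 267 W

Convert: 32 °C = 305 K.
Q = εσA(T⁴ − T_s⁴). T⁴ − T_s⁴ = (305)⁴ − (278)⁴ = 8.65×10^9 − 5.97×10^9 = 2.68×10^9 K⁴.
Q = 0.97 × 5.67×10⁻⁸ × 1.81 × 2.68×10^9 = 267 W.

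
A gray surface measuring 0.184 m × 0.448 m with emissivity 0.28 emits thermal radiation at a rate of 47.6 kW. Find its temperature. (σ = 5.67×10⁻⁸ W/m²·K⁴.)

T ≈ 2460 K

A = 0.184 × 0.448 = 0.0824 m².
From P = εσAT⁴, T = (P / εσA)^(1/4) = (47600 / (0.28 × 5.67×10⁻⁸ × 0.0824))^(1/4).
T = (3.64×10^13)^(1/4) = 2460 K.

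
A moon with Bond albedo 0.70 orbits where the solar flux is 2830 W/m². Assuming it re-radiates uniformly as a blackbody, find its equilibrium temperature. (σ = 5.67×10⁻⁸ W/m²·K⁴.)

Power absorbed = (1−a)S·πR²; power emitted = 4πR²σT⁴. Equating and cancelling πR²:
T = ((1−a)S / 4σ)^(1/4) = (849 / (4 × 5.67×10⁻⁸))^(1/4) = (3.74×10^9)^(1/4).
T = 247 K.

T ≈ 247 K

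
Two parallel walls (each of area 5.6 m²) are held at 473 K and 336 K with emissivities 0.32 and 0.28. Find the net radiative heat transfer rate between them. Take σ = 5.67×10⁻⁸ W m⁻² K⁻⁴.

For two large parallel gray plates, q = σ(T₁⁴ − T₂⁴) / (1/ε₁ + 1/ε₂ − 1).
1/ε₁ + 1/ε₂ − 1 = 1/0.32 + 1/0.28 − 1 = 5.696.
T₁⁴ − T₂⁴ = 5.01×10^10 − 1.27×10^10 = 3.73×10^10 K⁴.
q = 5.67×10⁻⁸ × 3.73×10^10 / 5.696 = 371 W/m².
Q = q·A = 371 × 5.6 = 2080 W.

Q ≈ 2080 W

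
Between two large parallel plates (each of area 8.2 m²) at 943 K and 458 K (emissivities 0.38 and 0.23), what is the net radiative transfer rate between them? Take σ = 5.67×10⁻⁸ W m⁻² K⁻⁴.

For two large parallel gray plates, q = σ(T₁⁴ − T₂⁴) / (1/ε₁ + 1/ε₂ − 1).
1/ε₁ + 1/ε₂ − 1 = 1/0.38 + 1/0.23 − 1 = 5.979.
T₁⁴ − T₂⁴ = 7.91×10^11 − 4.40×10^10 = 7.47×10^11 K⁴.
q = 5.67×10⁻⁸ × 7.47×10^11 / 5.979 = 7080 W/m².
Q = q·A = 7080 × 8.2 = 58100 W.

Q ≈ 58100 W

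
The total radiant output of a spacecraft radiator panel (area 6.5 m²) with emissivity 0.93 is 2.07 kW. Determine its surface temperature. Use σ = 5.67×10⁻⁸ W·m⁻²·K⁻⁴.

T ≈ 279 K

From P = εσAT⁴, T = (P / εσA)^(1/4) = (2070 / (0.93 × 5.67×10⁻⁸ × 6.50))^(1/4).
T = (6.04×10^9)^(1/4) = 279 K.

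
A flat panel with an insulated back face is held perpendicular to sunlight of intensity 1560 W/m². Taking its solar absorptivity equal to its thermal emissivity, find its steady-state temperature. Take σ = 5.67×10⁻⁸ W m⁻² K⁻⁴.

Absorbed flux αS = emitted flux εσT⁴ (one radiating face); with α = ε, T = (S/σ)^(1/4).
T = (1560 / 5.67×10⁻⁸)^(1/4) = (2.75×10^10)^(1/4).
T = 407 K.

T ≈ 407 K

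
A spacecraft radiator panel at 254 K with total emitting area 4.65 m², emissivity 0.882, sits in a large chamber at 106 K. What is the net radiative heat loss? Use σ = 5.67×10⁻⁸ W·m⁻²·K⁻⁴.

Q ≈ 939 W

Q = εσA(T⁴ − T_s⁴). T⁴ − T_s⁴ = (254)⁴ − (106)⁴ = 4.16×10^9 − 1.26×10^8 = 4.04×10^9 K⁴.
Q = 0.882 × 5.67×10⁻⁸ × 4.65 × 4.04×10^9 = 939 W.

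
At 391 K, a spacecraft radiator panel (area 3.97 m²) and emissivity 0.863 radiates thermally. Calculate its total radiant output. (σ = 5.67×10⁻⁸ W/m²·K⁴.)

P = εσAT⁴ = 0.863 × 5.67×10⁻⁸ × 3.97 × (391)⁴ = 0.863 × 5.67×10⁻⁸ × 3.97 × 2.34×10^10.
P = 4540 W.

P ≈ 4540 W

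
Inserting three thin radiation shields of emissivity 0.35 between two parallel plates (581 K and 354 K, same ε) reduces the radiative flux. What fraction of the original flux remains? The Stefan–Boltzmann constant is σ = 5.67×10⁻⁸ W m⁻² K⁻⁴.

ratio ≈ 0.250

With N identical shields there are N+1 = 4 gaps in series, each with the same radiative resistance, so the flux falls to 1/(N+1) of its unshielded value.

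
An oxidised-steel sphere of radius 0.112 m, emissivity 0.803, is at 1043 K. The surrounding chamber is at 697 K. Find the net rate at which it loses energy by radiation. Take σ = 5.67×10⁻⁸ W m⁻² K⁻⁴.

Q ≈ 6800 W

A = 4πr² = 4π × (0.112)² = 0.158 m².
Q = εσA(T⁴ − T_s⁴). T⁴ − T_s⁴ = (1043)⁴ − (697)⁴ = 1.18×10^12 − 2.36×10^11 = 9.47×10^11 K⁴.
Q = 0.803 × 5.67×10⁻⁸ × 0.158 × 9.47×10^11 = 6800 W.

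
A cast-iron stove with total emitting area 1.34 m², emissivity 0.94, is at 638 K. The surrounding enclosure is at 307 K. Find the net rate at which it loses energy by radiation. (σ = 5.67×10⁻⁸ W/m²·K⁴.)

Q ≈ 11200 W

Q = εσA(T⁴ − T_s⁴). T⁴ − T_s⁴ = (638)⁴ − (307)⁴ = 1.66×10^11 − 8.88×10^9 = 1.57×10^11 K⁴.
Q = 0.94 × 5.67×10⁻⁸ × 1.34 × 1.57×10^11 = 11200 W.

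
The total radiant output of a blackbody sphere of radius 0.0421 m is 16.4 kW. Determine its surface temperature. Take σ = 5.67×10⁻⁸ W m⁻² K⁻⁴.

A = 4πr² = 4π × (0.0421)² = 0.0223 m².
From P = σAT⁴, T = (P / σA)^(1/4) = (16400 / (5.67×10⁻⁸ × 0.0223))^(1/4).
T = (1.30×10^13)^(1/4) = 1900 K.

T ≈ 1900 K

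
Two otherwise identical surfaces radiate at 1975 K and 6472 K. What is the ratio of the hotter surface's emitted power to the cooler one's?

P ∝ T⁴, so the ratio is (6472/1975)⁴ = (3.277)⁴ = 115.

ratio ≈ 115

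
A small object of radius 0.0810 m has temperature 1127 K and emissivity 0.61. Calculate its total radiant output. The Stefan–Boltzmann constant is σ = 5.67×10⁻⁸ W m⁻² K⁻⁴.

A = 4πr² = 4π × (0.0810)² = 0.0824 m².
P = εσAT⁴ = 0.61 × 5.67×10⁻⁸ × 0.0824 × (1127)⁴ = 0.61 × 5.67×10⁻⁸ × 0.0824 × 1.61×10^12.
P = 4600 W.

P ≈ 4600 W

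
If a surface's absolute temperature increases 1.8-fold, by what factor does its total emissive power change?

P ∝ T⁴, so the power scales as (1.8)⁴ = 10.5.

factor ≈ 10.5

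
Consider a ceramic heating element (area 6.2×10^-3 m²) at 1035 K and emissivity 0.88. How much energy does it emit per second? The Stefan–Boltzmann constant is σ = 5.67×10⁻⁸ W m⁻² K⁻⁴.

P ≈ 355 W

Stefan–Boltzmann: P = εσAT⁴ = 0.88 × 5.67×10⁻⁸ × 6.20×10^-3 × (1035)⁴ = 0.88 × 5.67×10⁻⁸ × 6.20×10^-3 × 1.15×10^12.
P = 355 W.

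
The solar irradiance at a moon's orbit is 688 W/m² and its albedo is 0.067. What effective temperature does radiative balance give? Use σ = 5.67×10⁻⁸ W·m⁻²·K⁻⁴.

T ≈ 231 K

Power absorbed = (1−a)S·πR²; power emitted = 4πR²σT⁴. Equating and cancelling πR²:
T = ((1−a)S / 4σ)^(1/4) = (642 / (4 × 5.67×10⁻⁸))^(1/4) = (2.83×10^9)^(1/4).
T = 231 K.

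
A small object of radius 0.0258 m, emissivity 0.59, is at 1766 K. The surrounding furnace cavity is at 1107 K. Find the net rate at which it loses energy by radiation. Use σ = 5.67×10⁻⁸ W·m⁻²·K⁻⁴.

A = 4πr² = 4π × (0.0258)² = 8.36×10^-3 m².
Q = εσA(T⁴ − T_s⁴). T⁴ − T_s⁴ = (1766)⁴ − (1107)⁴ = 9.73×10^12 − 1.50×10^12 = 8.22×10^12 K⁴.
Q = 0.59 × 5.67×10⁻⁸ × 8.36×10^-3 × 8.22×10^12 = 2300 W.

Q ≈ 2300 W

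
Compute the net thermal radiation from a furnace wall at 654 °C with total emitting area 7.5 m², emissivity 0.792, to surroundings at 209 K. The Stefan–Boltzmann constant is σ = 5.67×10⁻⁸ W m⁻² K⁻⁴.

Convert: 654 °C = 927 K.
Q = εσA(T⁴ − T_s⁴). T⁴ − T_s⁴ = (927)⁴ − (209)⁴ = 7.38×10^11 − 1.91×10^9 = 7.37×10^11 K⁴.
Q = 0.792 × 5.67×10⁻⁸ × 7.50 × 7.37×10^11 = 2.48×10^5 W.

Q ≈ 2.48×10^5 W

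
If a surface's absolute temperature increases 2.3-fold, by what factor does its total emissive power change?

P ∝ T⁴, so the power scales as (2.3)⁴ = 28.0.

factor ≈ 28.0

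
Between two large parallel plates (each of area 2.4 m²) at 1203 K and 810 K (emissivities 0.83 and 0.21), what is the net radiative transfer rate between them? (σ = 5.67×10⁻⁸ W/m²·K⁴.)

For two large parallel gray plates, q = σ(T₁⁴ − T₂⁴) / (1/ε₁ + 1/ε₂ − 1).
1/ε₁ + 1/ε₂ − 1 = 1/0.83 + 1/0.21 − 1 = 4.967.
T₁⁴ − T₂⁴ = 2.09×10^12 − 4.30×10^11 = 1.66×10^12 K⁴.
q = 5.67×10⁻⁸ × 1.66×10^12 / 4.967 = 19000 W/m².
Q = q·A = 19000 × 2.4 = 45600 W.

Q ≈ 45600 W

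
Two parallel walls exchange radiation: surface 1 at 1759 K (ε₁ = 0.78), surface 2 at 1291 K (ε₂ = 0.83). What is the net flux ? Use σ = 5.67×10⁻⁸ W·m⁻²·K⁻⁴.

q ≈ 2.59×10^5 W/m²

For two large parallel gray plates, q = σ(T₁⁴ − T₂⁴) / (1/ε₁ + 1/ε₂ − 1).
1/ε₁ + 1/ε₂ − 1 = 1/0.78 + 1/0.83 − 1 = 1.487.
T₁⁴ − T₂⁴ = 9.57×10^12 − 2.78×10^12 = 6.80×10^12 K⁴.
q = 5.67×10⁻⁸ × 6.80×10^12 / 1.487 = 2.59×10^5 W/m².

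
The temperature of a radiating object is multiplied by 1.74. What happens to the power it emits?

P ∝ T⁴, so the power scales as (1.74)⁴ = 9.17.

factor ≈ 9.17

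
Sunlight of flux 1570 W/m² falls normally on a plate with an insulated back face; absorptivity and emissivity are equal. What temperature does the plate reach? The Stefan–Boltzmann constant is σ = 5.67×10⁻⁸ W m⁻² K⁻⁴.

Absorbed flux αS = emitted flux εσT⁴ (one radiating face); with α = ε, T = (S/σ)^(1/4).
T = (1570 / 5.67×10⁻⁸)^(1/4) = (2.77×10^10)^(1/4).
T = 408 K.

T ≈ 408 K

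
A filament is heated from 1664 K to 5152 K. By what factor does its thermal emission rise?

P ∝ T⁴, so the ratio is (5152/1664)⁴ = (3.096)⁴ = 91.9.

ratio ≈ 91.9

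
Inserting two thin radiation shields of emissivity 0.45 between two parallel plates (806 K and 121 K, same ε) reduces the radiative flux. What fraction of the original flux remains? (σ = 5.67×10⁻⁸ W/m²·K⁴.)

ratio ≈ 0.333

With N identical shields there are N+1 = 3 gaps in series, each with the same radiative resistance, so the flux falls to 1/(N+1) of its unshielded value.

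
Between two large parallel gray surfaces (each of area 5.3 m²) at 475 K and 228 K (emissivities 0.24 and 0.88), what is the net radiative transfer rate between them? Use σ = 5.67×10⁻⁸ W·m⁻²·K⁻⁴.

Q ≈ 3370 W

For two large parallel gray plates, q = σ(T₁⁴ − T₂⁴) / (1/ε₁ + 1/ε₂ − 1).
1/ε₁ + 1/ε₂ − 1 = 1/0.24 + 1/0.88 − 1 = 4.303.
T₁⁴ − T₂⁴ = 5.09×10^10 − 2.70×10^9 = 4.82×10^10 K⁴.
q = 5.67×10⁻⁸ × 4.82×10^10 / 4.303 = 635 W/m².
Q = q·A = 635 × 5.3 = 3370 W.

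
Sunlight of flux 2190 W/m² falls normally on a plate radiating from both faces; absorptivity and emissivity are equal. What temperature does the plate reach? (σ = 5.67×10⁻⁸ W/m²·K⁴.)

T ≈ 373 K

Absorbed flux αS = emitted flux 2εσT⁴ per unit area; with α = ε this gives T = (S/2σ)^(1/4).
T = (2190 / (2 × 5.67×10⁻⁸))^(1/4) = (1.93×10^10)^(1/4).
T = 373 K.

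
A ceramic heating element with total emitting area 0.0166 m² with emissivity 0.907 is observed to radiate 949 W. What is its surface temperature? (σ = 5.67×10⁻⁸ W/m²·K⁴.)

From P = εσAT⁴, T = (P / εσA)^(1/4) = (949 / (0.907 × 5.67×10⁻⁸ × 0.0166))^(1/4).
T = (1.11×10^12)^(1/4) = 1030 K.

T ≈ 1030 K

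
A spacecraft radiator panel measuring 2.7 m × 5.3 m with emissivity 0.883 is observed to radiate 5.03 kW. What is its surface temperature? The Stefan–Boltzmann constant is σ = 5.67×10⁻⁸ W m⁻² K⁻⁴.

A = 2.7 × 5.3 = 14.3 m².
From P = εσAT⁴, T = (P / εσA)^(1/4) = (5030 / (0.883 × 5.67×10⁻⁸ × 14.3))^(1/4).
T = (7.02×10^9)^(1/4) = 289 K.

T ≈ 289 K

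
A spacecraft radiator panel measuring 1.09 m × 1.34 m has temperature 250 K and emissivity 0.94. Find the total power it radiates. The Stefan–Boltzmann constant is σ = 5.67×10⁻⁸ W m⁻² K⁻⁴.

P ≈ 304 W

A = 1.09 × 1.34 = 1.46 m².
Stefan–Boltzmann: P = εσAT⁴ = 0.94 × 5.67×10⁻⁸ × 1.46 × (250)⁴ = 0.94 × 5.67×10⁻⁸ × 1.46 × 3.91×10^9.
P = 304 W.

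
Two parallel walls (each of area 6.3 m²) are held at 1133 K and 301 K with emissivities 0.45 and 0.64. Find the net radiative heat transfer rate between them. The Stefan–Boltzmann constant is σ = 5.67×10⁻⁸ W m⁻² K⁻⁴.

Q ≈ 2.10×10^5 W

For two large parallel gray plates, q = σ(T₁⁴ − T₂⁴) / (1/ε₁ + 1/ε₂ − 1).
1/ε₁ + 1/ε₂ − 1 = 1/0.45 + 1/0.64 − 1 = 2.785.
T₁⁴ − T₂⁴ = 1.65×10^12 − 8.21×10^9 = 1.64×10^12 K⁴.
q = 5.67×10⁻⁸ × 1.64×10^12 / 2.785 = 33400 W/m².
Q = q·A = 33400 × 6.3 = 2.10×10^5 W.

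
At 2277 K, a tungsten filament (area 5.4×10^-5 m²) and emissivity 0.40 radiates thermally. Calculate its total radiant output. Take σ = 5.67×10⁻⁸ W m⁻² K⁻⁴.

P ≈ 32.9 W

P = εσAT⁴ = 0.40 × 5.67×10⁻⁸ × 5.40×10^-5 × (2277)⁴ = 0.40 × 5.67×10⁻⁸ × 5.40×10^-5 × 2.69×10^13.
P = 32.9 W.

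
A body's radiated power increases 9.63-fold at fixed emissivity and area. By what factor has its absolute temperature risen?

P ∝ T⁴ ⇒ T ∝ P^(1/4), so T scales by (9.63)^(1/4) = 1.76.

factor ≈ 1.76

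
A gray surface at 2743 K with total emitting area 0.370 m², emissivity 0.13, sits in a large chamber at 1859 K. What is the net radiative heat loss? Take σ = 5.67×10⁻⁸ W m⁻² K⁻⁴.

Q = εσA(T⁴ − T_s⁴). T⁴ − T_s⁴ = (2743)⁴ − (1859)⁴ = 5.66×10^13 − 1.19×10^13 = 4.47×10^13 K⁴.
Q = 0.13 × 5.67×10⁻⁸ × 0.370 × 4.47×10^13 = 1.22×10^5 W.

Q ≈ 1.22×10^5 W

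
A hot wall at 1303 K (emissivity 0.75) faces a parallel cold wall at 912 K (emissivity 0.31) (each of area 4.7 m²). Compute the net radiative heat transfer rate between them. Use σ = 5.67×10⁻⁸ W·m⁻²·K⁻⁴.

For two large parallel gray plates, q = σ(T₁⁴ − T₂⁴) / (1/ε₁ + 1/ε₂ − 1).
1/ε₁ + 1/ε₂ − 1 = 1/0.75 + 1/0.31 − 1 = 3.559.
T₁⁴ − T₂⁴ = 2.88×10^12 − 6.92×10^11 = 2.19×10^12 K⁴.
q = 5.67×10⁻⁸ × 2.19×10^12 / 3.559 = 34900 W/m².
Q = q·A = 34900 × 4.7 = 1.64×10^5 W.

Q ≈ 1.64×10^5 W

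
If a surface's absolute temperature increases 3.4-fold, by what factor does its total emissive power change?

P ∝ T⁴, so the power scales as (3.4)⁴ = 134.

factor ≈ 134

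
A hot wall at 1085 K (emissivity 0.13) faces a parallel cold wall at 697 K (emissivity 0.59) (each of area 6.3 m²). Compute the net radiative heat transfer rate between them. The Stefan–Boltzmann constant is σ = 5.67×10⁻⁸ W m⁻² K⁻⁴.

For two large parallel gray plates, q = σ(T₁⁴ − T₂⁴) / (1/ε₁ + 1/ε₂ − 1).
1/ε₁ + 1/ε₂ − 1 = 1/0.13 + 1/0.59 − 1 = 8.387.
T₁⁴ − T₂⁴ = 1.39×10^12 − 2.36×10^11 = 1.15×10^12 K⁴.
q = 5.67×10⁻⁸ × 1.15×10^12 / 8.387 = 7770 W/m².
Q = q·A = 7770 × 6.3 = 49000 W.

Q ≈ 49000 W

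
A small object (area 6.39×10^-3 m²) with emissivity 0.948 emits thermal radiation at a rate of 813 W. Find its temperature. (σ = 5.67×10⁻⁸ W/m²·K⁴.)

From P = εσAT⁴, T = (P / εσA)^(1/4) = (813 / (0.948 × 5.67×10⁻⁸ × 6.39×10^-3))^(1/4).
T = (2.37×10^12)^(1/4) = 1240 K.

T ≈ 1240 K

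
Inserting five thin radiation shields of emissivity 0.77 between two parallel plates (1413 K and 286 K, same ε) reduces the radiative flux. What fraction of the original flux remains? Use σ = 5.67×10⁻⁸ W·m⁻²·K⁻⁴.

ratio ≈ 0.167

With N identical shields there are N+1 = 6 gaps in series, each with the same radiative resistance, so the flux falls to 1/(N+1) of its unshielded value.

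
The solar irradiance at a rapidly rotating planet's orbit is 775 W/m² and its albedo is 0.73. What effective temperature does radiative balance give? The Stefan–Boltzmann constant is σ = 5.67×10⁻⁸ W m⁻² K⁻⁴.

Power absorbed = (1−a)S·πR²; power emitted = 4πR²σT⁴. Equating and cancelling πR²:
T = ((1−a)S / 4σ)^(1/4) = (209 / (4 × 5.67×10⁻⁸))^(1/4) = (9.23×10^8)^(1/4).
T = 174 K.

T ≈ 174 K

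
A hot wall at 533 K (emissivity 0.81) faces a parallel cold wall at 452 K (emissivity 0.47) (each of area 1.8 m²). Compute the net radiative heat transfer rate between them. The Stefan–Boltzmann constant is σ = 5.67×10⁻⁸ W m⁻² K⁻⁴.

For two large parallel gray plates, q = σ(T₁⁴ − T₂⁴) / (1/ε₁ + 1/ε₂ − 1).
1/ε₁ + 1/ε₂ − 1 = 1/0.81 + 1/0.47 − 1 = 2.362.
T₁⁴ − T₂⁴ = 8.07×10^10 − 4.17×10^10 = 3.90×10^10 K⁴.
q = 5.67×10⁻⁸ × 3.90×10^10 / 2.362 = 935 W/m².
Q = q·A = 935 × 1.8 = 1680 W.

Q ≈ 1680 W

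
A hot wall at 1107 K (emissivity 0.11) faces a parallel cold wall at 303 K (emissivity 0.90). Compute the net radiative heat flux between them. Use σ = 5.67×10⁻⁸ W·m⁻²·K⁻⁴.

q ≈ 9200 W/m²

For two large parallel gray plates, q = σ(T₁⁴ − T₂⁴) / (1/ε₁ + 1/ε₂ − 1).
1/ε₁ + 1/ε₂ − 1 = 1/0.11 + 1/0.90 − 1 = 9.202.
T₁⁴ − T₂⁴ = 1.50×10^12 − 8.43×10^9 = 1.49×10^12 K⁴.
q = 5.67×10⁻⁸ × 1.49×10^12 / 9.202 = 9200 W/m².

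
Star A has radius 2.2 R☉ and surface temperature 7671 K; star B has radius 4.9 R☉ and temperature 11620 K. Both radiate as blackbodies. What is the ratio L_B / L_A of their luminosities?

L_B/L_A ≈ 26.1

L = 4πR²σT⁴ ∝ R²T⁴, so L_B/L_A = (4.9/2.2)² × (11620/7671)⁴ = 4.96 × 5.27 = 26.1.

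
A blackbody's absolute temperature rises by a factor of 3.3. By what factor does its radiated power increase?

factor ≈ 119

P ∝ T⁴, so the power scales as (3.3)⁴ = 119.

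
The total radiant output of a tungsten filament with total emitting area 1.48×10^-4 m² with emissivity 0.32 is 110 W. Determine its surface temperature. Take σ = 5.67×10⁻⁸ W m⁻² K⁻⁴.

T ≈ 2530 K

From P = εσAT⁴, T = (P / εσA)^(1/4) = (110 / (0.32 × 5.67×10⁻⁸ × 1.48×10^-4))^(1/4).
T = (4.10×10^13)^(1/4) = 2530 K.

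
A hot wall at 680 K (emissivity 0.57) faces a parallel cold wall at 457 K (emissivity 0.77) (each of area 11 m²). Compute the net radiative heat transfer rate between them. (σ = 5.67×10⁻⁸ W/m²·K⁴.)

For two large parallel gray plates, q = σ(T₁⁴ − T₂⁴) / (1/ε₁ + 1/ε₂ − 1).
1/ε₁ + 1/ε₂ − 1 = 1/0.57 + 1/0.77 − 1 = 2.053.
T₁⁴ − T₂⁴ = 2.14×10^11 − 4.36×10^10 = 1.70×10^11 K⁴.
q = 5.67×10⁻⁸ × 1.70×10^11 / 2.053 = 4700 W/m².
Q = q·A = 4700 × 11 = 51700 W.

Q ≈ 51700 W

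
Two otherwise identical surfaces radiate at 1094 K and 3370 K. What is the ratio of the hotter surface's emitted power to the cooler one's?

P ∝ T⁴, so the ratio is (3370/1094)⁴ = (3.080)⁴ = 90.0.

ratio ≈ 90.0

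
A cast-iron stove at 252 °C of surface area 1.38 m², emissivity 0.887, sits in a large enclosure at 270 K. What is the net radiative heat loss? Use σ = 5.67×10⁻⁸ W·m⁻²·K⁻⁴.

Q ≈ 4900 W

Convert: 252 °C = 525 K.
Q = εσA(T⁴ − T_s⁴). T⁴ − T_s⁴ = (525)⁴ − (270)⁴ = 7.60×10^10 − 5.31×10^9 = 7.07×10^10 K⁴.
Q = 0.887 × 5.67×10⁻⁸ × 1.38 × 7.07×10^10 = 4900 W.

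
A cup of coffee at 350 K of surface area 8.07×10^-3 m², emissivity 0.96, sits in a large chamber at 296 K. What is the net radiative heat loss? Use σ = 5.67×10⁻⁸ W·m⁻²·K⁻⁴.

Q = εσA(T⁴ − T_s⁴). T⁴ − T_s⁴ = (350)⁴ − (296)⁴ = 1.50×10^10 − 7.68×10^9 = 7.33×10^9 K⁴.
Q = 0.96 × 5.67×10⁻⁸ × 8.07×10^-3 × 7.33×10^9 = 3.22 W.

Q ≈ 3.22 W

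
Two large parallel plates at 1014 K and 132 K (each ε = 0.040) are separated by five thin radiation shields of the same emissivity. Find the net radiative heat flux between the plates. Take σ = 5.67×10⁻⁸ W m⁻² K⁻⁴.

Each of the 6 gaps contributes resistance (2/ε − 1) = 2/0.040 − 1 = 49.00; total = 294.0.
q = σ(T₁⁴ − T₂⁴) / 294.0 = 5.67×10⁻⁸ × 1.06×10^12 / 294.0 = 204 W/m².

q ≈ 204 W/m²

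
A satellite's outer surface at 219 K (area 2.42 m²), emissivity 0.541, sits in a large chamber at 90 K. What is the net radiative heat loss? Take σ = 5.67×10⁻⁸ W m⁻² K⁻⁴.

Q = εσA(T⁴ − T_s⁴). T⁴ − T_s⁴ = (219)⁴ − (90)⁴ = 2.30×10^9 − 6.56×10^7 = 2.23×10^9 K⁴.
Q = 0.541 × 5.67×10⁻⁸ × 2.42 × 2.23×10^9 = 166 W.

Q ≈ 166 W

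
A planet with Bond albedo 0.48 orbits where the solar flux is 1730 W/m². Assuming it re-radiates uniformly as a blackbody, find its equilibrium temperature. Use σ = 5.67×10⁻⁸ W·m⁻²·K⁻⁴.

T ≈ 251 K

Power absorbed = (1−a)S·πR²; power emitted = 4πR²σT⁴. Equating and cancelling πR²:
T = ((1−a)S / 4σ)^(1/4) = (900 / (4 × 5.67×10⁻⁸))^(1/4) = (3.97×10^9)^(1/4).
T = 251 K.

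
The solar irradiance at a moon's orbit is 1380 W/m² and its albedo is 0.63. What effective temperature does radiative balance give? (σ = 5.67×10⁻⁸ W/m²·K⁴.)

T ≈ 218 K

Power absorbed = (1−a)S·πR²; power emitted = 4πR²σT⁴. Equating and cancelling πR²:
T = ((1−a)S / 4σ)^(1/4) = (511 / (4 × 5.67×10⁻⁸))^(1/4) = (2.25×10^9)^(1/4).
T = 218 K.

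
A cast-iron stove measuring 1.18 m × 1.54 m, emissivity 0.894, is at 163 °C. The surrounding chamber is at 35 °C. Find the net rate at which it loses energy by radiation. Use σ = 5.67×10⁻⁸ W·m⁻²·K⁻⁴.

A = 1.18 × 1.54 = 1.82 m².
Convert: 163 °C = 436 K; 35 °C = 308 K.
Q = εσA(T⁴ − T_s⁴). T⁴ − T_s⁴ = (436)⁴ − (308)⁴ = 3.61×10^10 − 9.00×10^9 = 2.71×10^10 K⁴.
Q = 0.894 × 5.67×10⁻⁸ × 1.82 × 2.71×10^10 = 2500 W.

Q ≈ 2500 W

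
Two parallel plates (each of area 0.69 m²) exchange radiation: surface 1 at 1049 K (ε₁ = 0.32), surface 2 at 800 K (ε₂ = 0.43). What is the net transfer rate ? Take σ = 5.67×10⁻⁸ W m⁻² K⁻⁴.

For two large parallel gray plates, q = σ(T₁⁴ − T₂⁴) / (1/ε₁ + 1/ε₂ − 1).
1/ε₁ + 1/ε₂ − 1 = 1/0.32 + 1/0.43 − 1 = 4.451.
T₁⁴ − T₂⁴ = 1.21×10^12 − 4.10×10^11 = 8.01×10^11 K⁴.
q = 5.67×10⁻⁸ × 8.01×10^11 / 4.451 = 10200 W/m².
Q = q·A = 10200 × 0.69 = 7040 W.

Q ≈ 7040 W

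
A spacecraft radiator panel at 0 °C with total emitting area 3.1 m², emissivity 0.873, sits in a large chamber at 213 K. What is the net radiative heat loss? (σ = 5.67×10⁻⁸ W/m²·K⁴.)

Q ≈ 536 W

Convert: 0 °C = 273 K.
Q = εσA(T⁴ − T_s⁴). T⁴ − T_s⁴ = (273)⁴ − (213)⁴ = 5.55×10^9 − 2.06×10^9 = 3.50×10^9 K⁴.
Q = 0.873 × 5.67×10⁻⁸ × 3.10 × 3.50×10^9 = 536 W.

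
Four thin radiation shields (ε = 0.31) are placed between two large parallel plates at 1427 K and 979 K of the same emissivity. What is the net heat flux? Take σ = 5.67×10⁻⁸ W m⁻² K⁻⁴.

Each of the 5 gaps contributes resistance (2/ε − 1) = 2/0.31 − 1 = 5.452; total = 27.26.
q = σ(T₁⁴ − T₂⁴) / 27.26 = 5.67×10⁻⁸ × 3.23×10^12 / 27.26 = 6710 W/m².

q ≈ 6710 W/m²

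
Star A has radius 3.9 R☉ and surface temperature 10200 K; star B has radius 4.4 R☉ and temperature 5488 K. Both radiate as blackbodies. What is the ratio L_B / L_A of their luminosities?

L_B/L_A ≈ 0.107

L = 4πR²σT⁴ ∝ R²T⁴, so L_B/L_A = (4.4/3.9)² × (5488/10200)⁴ = 1.27 × 0.0838 = 0.107.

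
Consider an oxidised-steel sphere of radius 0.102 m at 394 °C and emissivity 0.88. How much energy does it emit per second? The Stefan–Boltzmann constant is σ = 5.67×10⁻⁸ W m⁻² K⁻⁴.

P ≈ 1290 W

A = 4πr² = 4π × (0.102)² = 0.131 m².
394 °C = 667 K.
Stefan–Boltzmann: P = εσAT⁴ = 0.88 × 5.67×10⁻⁸ × 0.131 × (667)⁴ = 0.88 × 5.67×10⁻⁸ × 0.131 × 1.98×10^11.
P = 1290 W.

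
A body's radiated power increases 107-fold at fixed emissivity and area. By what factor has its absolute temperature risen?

factor ≈ 3.22

P ∝ T⁴ ⇒ T ∝ P^(1/4), so T scales by (107)^(1/4) = 3.22.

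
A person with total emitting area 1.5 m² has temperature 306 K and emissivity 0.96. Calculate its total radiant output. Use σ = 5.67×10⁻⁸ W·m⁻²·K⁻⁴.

P ≈ 716 W

Stefan–Boltzmann: P = εσAT⁴ = 0.96 × 5.67×10⁻⁸ × 1.50 × (306)⁴ = 0.96 × 5.67×10⁻⁸ × 1.50 × 8.77×10^9.
P = 716 W.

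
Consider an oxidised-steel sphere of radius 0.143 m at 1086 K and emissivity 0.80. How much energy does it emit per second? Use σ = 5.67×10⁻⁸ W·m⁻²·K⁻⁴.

A = 4πr² = 4π × (0.143)² = 0.257 m².
Stefan–Boltzmann: P = εσAT⁴ = 0.80 × 5.67×10⁻⁸ × 0.257 × (1086)⁴ = 0.80 × 5.67×10⁻⁸ × 0.257 × 1.39×10^12.
P = 16200 W.

P ≈ 16200 W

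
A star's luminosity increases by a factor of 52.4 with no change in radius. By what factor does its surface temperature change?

factor ≈ 2.69

P ∝ T⁴ ⇒ T ∝ P^(1/4), so T scales by (52.4)^(1/4) = 2.69.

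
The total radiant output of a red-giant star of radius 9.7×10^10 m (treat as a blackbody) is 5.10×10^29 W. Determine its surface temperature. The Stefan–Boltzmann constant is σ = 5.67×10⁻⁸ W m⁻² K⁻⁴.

A = 4πr² = 4π × (9.7×10^10)² = 1.18×10^23 m².
From P = σAT⁴, T = (P / σA)^(1/4) = (5.10×10^29 / (5.67×10⁻⁸ × 1.18×10^23))^(1/4).
T = (7.61×10^13)^(1/4) = 2950 K.

T ≈ 2950 K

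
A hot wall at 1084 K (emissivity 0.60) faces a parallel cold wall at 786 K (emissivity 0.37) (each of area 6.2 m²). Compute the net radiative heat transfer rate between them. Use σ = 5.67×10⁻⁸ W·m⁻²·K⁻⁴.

For two large parallel gray plates, q = σ(T₁⁴ − T₂⁴) / (1/ε₁ + 1/ε₂ − 1).
1/ε₁ + 1/ε₂ − 1 = 1/0.60 + 1/0.37 − 1 = 3.369.
T₁⁴ − T₂⁴ = 1.38×10^12 − 3.82×10^11 = 9.99×10^11 K⁴.
q = 5.67×10⁻⁸ × 9.99×10^11 / 3.369 = 16800 W/m².
Q = q·A = 16800 × 6.2 = 1.04×10^5 W.

Q ≈ 1.04×10^5 W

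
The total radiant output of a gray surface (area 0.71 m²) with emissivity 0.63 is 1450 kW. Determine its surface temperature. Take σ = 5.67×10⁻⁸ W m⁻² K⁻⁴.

From P = εσAT⁴, T = (P / εσA)^(1/4) = (1.45×10^6 / (0.63 × 5.67×10⁻⁸ × 0.710))^(1/4).
T = (5.72×10^13)^(1/4) = 2750 K.

T ≈ 2750 K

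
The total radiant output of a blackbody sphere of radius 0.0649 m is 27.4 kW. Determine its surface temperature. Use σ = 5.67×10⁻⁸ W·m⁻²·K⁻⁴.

T ≈ 1740 K

A = 4πr² = 4π × (0.0649)² = 0.0529 m².
From P = σAT⁴, T = (P / σA)^(1/4) = (27400 / (5.67×10⁻⁸ × 0.0529))^(1/4).
T = (9.13×10^12)^(1/4) = 1740 K.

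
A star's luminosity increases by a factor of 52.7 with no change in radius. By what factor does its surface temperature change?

P ∝ T⁴ ⇒ T ∝ P^(1/4), so T scales by (52.7)^(1/4) = 2.69.

factor ≈ 2.69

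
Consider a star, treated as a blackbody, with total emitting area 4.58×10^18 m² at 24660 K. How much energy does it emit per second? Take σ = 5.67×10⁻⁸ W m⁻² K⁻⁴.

P = σAT⁴ = 5.67×10⁻⁸ × 4.58×10^18 × (24660)⁴ = 5.67×10⁻⁸ × 4.58×10^18 × 3.70×10^17.
P = 9.60×10^28 W.

P ≈ 9.60×10^28 W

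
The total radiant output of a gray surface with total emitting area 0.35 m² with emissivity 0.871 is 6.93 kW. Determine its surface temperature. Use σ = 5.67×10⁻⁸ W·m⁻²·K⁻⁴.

From P = εσAT⁴, T = (P / εσA)^(1/4) = (6930 / (0.871 × 5.67×10⁻⁸ × 0.350))^(1/4).
T = (4.01×10^11)^(1/4) = 796 K.

T ≈ 796 K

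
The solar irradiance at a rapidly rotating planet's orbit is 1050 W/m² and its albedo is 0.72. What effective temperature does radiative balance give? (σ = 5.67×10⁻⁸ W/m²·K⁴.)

T ≈ 190 K

Power absorbed = (1−a)S·πR²; power emitted = 4πR²σT⁴. Equating and cancelling πR²:
T = ((1−a)S / 4σ)^(1/4) = (294 / (4 × 5.67×10⁻⁸))^(1/4) = (1.30×10^9)^(1/4).
T = 190 K.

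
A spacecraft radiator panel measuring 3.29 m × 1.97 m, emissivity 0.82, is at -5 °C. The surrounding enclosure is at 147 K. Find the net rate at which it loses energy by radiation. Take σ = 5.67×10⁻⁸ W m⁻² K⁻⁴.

Q ≈ 1410 W

A = 3.29 × 1.97 = 6.48 m².
Convert: -5 °C = 268 K.
Q = εσA(T⁴ − T_s⁴). T⁴ − T_s⁴ = (268)⁴ − (147)⁴ = 5.16×10^9 − 4.67×10^8 = 4.69×10^9 K⁴.
Q = 0.82 × 5.67×10⁻⁸ × 6.48 × 4.69×10^9 = 1410 W.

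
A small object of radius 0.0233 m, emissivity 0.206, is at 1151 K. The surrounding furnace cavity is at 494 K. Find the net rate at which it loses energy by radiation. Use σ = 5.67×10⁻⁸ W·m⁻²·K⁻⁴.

Q ≈ 135 W

A = 4πr² = 4π × (0.0233)² = 6.82×10^-3 m².
Q = εσA(T⁴ − T_s⁴). T⁴ − T_s⁴ = (1151)⁴ − (494)⁴ = 1.76×10^12 − 5.96×10^10 = 1.70×10^12 K⁴.
Q = 0.206 × 5.67×10⁻⁸ × 6.82×10^-3 × 1.70×10^12 = 135 W.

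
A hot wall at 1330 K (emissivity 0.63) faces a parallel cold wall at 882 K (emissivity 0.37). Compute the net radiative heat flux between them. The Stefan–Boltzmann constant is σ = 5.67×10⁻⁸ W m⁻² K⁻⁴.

For two large parallel gray plates, q = σ(T₁⁴ − T₂⁴) / (1/ε₁ + 1/ε₂ − 1).
1/ε₁ + 1/ε₂ − 1 = 1/0.63 + 1/0.37 − 1 = 3.290.
T₁⁴ − T₂⁴ = 3.13×10^12 − 6.05×10^11 = 2.52×10^12 K⁴.
q = 5.67×10⁻⁸ × 2.52×10^12 / 3.290 = 43500 W/m².

q ≈ 43500 W/m²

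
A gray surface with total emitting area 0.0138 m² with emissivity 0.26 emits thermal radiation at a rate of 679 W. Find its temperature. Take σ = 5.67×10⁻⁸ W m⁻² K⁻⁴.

T ≈ 1350 K

From P = εσAT⁴, T = (P / εσA)^(1/4) = (679 / (0.26 × 5.67×10⁻⁸ × 0.0138))^(1/4).
T = (3.34×10^12)^(1/4) = 1350 K.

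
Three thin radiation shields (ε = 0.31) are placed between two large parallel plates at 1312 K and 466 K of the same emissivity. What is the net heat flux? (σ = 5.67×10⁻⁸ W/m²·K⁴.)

q ≈ 7580 W/m²

Each of the 4 gaps contributes resistance (2/ε − 1) = 2/0.31 − 1 = 5.452; total = 21.81.
q = σ(T₁⁴ − T₂⁴) / 21.81 = 5.67×10⁻⁸ × 2.92×10^12 / 21.81 = 7580 W/m².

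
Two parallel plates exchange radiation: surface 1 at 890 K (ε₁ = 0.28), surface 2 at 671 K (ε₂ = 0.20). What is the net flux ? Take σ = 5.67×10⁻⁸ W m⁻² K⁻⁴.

For two large parallel gray plates, q = σ(T₁⁴ − T₂⁴) / (1/ε₁ + 1/ε₂ − 1).
1/ε₁ + 1/ε₂ − 1 = 1/0.28 + 1/0.20 − 1 = 7.571.
T₁⁴ − T₂⁴ = 6.27×10^11 − 2.03×10^11 = 4.25×10^11 K⁴.
q = 5.67×10⁻⁸ × 4.25×10^11 / 7.571 = 3180 W/m².

q ≈ 3180 W/m²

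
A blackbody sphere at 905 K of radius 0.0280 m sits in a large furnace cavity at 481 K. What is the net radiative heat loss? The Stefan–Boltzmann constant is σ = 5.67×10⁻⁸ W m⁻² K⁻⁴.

Q ≈ 345 W

A = 4πr² = 4π × (0.0280)² = 9.85×10^-3 m².
Q = σA(T⁴ − T_s⁴). T⁴ − T_s⁴ = (905)⁴ − (481)⁴ = 6.71×10^11 − 5.35×10^10 = 6.17×10^11 K⁴.
Q = 5.67×10⁻⁸ × 9.85×10^-3 × 6.17×10^11 = 345 W.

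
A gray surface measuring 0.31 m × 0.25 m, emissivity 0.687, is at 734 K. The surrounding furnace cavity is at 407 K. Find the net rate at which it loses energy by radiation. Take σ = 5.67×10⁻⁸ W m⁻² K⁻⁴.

A = 0.31 × 0.25 = 0.0775 m².
Q = εσA(T⁴ − T_s⁴). T⁴ − T_s⁴ = (734)⁴ − (407)⁴ = 2.90×10^11 − 2.74×10^10 = 2.63×10^11 K⁴.
Q = 0.687 × 5.67×10⁻⁸ × 0.0775 × 2.63×10^11 = 793 W.

Q ≈ 793 W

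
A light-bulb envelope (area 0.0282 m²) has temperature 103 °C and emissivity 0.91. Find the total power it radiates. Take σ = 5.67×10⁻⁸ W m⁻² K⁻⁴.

103 °C = 376 K.
Stefan–Boltzmann: P = εσAT⁴ = 0.91 × 5.67×10⁻⁸ × 0.0282 × (376)⁴ = 0.91 × 5.67×10⁻⁸ × 0.0282 × 2.00×10^10.
P = 29.1 W.

P ≈ 29.1 W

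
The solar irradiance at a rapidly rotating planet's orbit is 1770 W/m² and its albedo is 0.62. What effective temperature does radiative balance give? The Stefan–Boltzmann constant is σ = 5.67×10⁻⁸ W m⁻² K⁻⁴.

T ≈ 233 K

Power absorbed = (1−a)S·πR²; power emitted = 4πR²σT⁴. Equating and cancelling πR²:
T = ((1−a)S / 4σ)^(1/4) = (673 / (4 × 5.67×10⁻⁸))^(1/4) = (2.97×10^9)^(1/4).
T = 233 K.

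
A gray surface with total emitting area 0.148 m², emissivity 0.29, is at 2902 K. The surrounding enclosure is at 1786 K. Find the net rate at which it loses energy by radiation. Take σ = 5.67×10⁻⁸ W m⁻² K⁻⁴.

Q ≈ 1.48×10^5 W

Q = εσA(T⁴ − T_s⁴). T⁴ − T_s⁴ = (2902)⁴ − (1786)⁴ = 7.09×10^13 − 1.02×10^13 = 6.07×10^13 K⁴.
Q = 0.29 × 5.67×10⁻⁸ × 0.148 × 6.07×10^13 = 1.48×10^5 W.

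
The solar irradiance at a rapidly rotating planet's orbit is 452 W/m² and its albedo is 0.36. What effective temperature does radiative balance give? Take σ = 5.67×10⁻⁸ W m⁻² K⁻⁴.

T ≈ 189 K

Power absorbed = (1−a)S·πR²; power emitted = 4πR²σT⁴. Equating and cancelling πR²:
T = ((1−a)S / 4σ)^(1/4) = (289 / (4 × 5.67×10⁻⁸))^(1/4) = (1.28×10^9)^(1/4).
T = 189 K.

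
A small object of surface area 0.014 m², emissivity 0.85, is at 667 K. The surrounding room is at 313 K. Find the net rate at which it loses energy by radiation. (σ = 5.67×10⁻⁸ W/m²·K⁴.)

Q = εσA(T⁴ − T_s⁴). T⁴ − T_s⁴ = (667)⁴ − (313)⁴ = 1.98×10^11 − 9.60×10^9 = 1.88×10^11 K⁴.
Q = 0.85 × 5.67×10⁻⁸ × 0.0140 × 1.88×10^11 = 127 W.

Q ≈ 127 W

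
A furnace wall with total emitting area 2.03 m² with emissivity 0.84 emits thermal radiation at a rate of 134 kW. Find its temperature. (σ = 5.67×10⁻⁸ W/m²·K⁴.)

From P = εσAT⁴, T = (P / εσA)^(1/4) = (1.34×10^5 / (0.84 × 5.67×10⁻⁸ × 2.03))^(1/4).
T = (1.39×10^12)^(1/4) = 1090 K.

T ≈ 1090 K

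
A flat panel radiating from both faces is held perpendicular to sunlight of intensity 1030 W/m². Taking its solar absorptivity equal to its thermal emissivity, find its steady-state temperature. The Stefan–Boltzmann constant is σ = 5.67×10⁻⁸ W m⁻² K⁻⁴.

Absorbed flux αS = emitted flux 2εσT⁴ per unit area; with α = ε this gives T = (S/2σ)^(1/4).
T = (1030 / (2 × 5.67×10⁻⁸))^(1/4) = (9.08×10^9)^(1/4).
T = 309 K.

T ≈ 309 K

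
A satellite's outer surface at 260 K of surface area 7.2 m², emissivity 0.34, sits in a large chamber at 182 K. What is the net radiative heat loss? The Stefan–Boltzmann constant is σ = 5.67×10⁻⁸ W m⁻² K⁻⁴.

Q = εσA(T⁴ − T_s⁴). T⁴ − T_s⁴ = (260)⁴ − (182)⁴ = 4.57×10^9 − 1.10×10^9 = 3.47×10^9 K⁴.
Q = 0.34 × 5.67×10⁻⁸ × 7.20 × 3.47×10^9 = 482 W.

Q ≈ 482 W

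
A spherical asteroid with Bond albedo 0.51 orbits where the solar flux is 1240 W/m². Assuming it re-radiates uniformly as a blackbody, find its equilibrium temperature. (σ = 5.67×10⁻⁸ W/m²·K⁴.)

Power absorbed = (1−a)S·πR²; power emitted = 4πR²σT⁴. Equating and cancelling πR²:
T = ((1−a)S / 4σ)^(1/4) = (608 / (4 × 5.67×10⁻⁸))^(1/4) = (2.68×10^9)^(1/4).
T = 228 K.

T ≈ 228 K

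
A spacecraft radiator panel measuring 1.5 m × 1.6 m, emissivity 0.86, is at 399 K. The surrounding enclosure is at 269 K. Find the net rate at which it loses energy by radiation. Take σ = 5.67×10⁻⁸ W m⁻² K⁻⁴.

A = 1.5 × 1.6 = 2.40 m².
Q = εσA(T⁴ − T_s⁴). T⁴ − T_s⁴ = (399)⁴ − (269)⁴ = 2.53×10^10 − 5.24×10^9 = 2.01×10^10 K⁴.
Q = 0.86 × 5.67×10⁻⁸ × 2.40 × 2.01×10^10 = 2350 W.

Q ≈ 2350 W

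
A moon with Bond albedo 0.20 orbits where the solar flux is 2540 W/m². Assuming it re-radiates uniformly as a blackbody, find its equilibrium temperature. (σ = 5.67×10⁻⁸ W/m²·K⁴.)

T ≈ 308 K

Power absorbed = (1−a)S·πR²; power emitted = 4πR²σT⁴. Equating and cancelling πR²:
T = ((1−a)S / 4σ)^(1/4) = (2030 / (4 × 5.67×10⁻⁸))^(1/4) = (8.96×10^9)^(1/4).
T = 308 K.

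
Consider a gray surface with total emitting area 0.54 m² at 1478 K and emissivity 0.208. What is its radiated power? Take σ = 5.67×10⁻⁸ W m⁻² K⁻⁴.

P ≈ 30400 W

P = εσAT⁴ = 0.208 × 5.67×10⁻⁸ × 0.540 × (1478)⁴ = 0.208 × 5.67×10⁻⁸ × 0.540 × 4.77×10^12.
P = 30400 W.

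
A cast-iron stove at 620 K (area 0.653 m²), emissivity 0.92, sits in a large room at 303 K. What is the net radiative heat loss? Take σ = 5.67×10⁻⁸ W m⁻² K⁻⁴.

Q ≈ 4750 W

Q = εσA(T⁴ − T_s⁴). T⁴ − T_s⁴ = (620)⁴ − (303)⁴ = 1.48×10^11 − 8.43×10^9 = 1.39×10^11 K⁴.
Q = 0.92 × 5.67×10⁻⁸ × 0.653 × 1.39×10^11 = 4750 W.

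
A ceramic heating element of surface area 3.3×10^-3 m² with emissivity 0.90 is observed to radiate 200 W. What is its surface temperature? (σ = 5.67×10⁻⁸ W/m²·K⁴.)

From P = εσAT⁴, T = (P / εσA)^(1/4) = (200 / (0.90 × 5.67×10⁻⁸ × 3.30×10^-3))^(1/4).
T = (1.19×10^12)^(1/4) = 1040 K.

T ≈ 1040 K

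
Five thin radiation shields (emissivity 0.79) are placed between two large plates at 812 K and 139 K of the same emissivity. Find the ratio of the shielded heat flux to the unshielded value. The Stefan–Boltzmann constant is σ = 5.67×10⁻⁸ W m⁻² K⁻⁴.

With N identical shields there are N+1 = 6 gaps in series, each with the same radiative resistance, so the flux falls to 1/(N+1) of its unshielded value.

ratio ≈ 0.167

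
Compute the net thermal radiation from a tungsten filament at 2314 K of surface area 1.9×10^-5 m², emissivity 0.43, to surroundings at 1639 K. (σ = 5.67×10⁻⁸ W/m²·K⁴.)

Q ≈ 9.94 W

Q = εσA(T⁴ − T_s⁴). T⁴ − T_s⁴ = (2314)⁴ − (1639)⁴ = 2.87×10^13 − 7.22×10^12 = 2.15×10^13 K⁴.
Q = 0.43 × 5.67×10⁻⁸ × 1.90×10^-5 × 2.15×10^13 = 9.94 W.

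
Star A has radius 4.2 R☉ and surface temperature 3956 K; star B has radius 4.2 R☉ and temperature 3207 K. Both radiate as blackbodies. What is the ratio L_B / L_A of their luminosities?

L = 4πR²σT⁴ ∝ R²T⁴, so L_B/L_A = (4.2/4.2)² × (3207/3956)⁴ = 1.00 × 0.432 = 0.432.

L_B/L_A ≈ 0.432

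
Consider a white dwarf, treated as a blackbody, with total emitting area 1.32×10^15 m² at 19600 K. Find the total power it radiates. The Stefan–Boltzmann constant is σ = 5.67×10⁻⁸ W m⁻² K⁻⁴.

P = σAT⁴ = 5.67×10⁻⁸ × 1.32×10^15 × (19600)⁴ = 5.67×10⁻⁸ × 1.32×10^15 × 1.48×10^17.
P = 1.10×10^25 W.

P ≈ 1.10×10^25 W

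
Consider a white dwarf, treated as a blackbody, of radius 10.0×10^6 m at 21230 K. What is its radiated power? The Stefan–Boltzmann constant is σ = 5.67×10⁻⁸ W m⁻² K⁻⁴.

A = 4πr² = 4π × (10.0×10^6)² = 1.26×10^15 m².
P = σAT⁴ = 5.67×10⁻⁸ × 1.26×10^15 × (21230)⁴ = 5.67×10⁻⁸ × 1.26×10^15 × 2.03×10^17.
P = 1.45×10^25 W.

P ≈ 1.45×10^25 W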